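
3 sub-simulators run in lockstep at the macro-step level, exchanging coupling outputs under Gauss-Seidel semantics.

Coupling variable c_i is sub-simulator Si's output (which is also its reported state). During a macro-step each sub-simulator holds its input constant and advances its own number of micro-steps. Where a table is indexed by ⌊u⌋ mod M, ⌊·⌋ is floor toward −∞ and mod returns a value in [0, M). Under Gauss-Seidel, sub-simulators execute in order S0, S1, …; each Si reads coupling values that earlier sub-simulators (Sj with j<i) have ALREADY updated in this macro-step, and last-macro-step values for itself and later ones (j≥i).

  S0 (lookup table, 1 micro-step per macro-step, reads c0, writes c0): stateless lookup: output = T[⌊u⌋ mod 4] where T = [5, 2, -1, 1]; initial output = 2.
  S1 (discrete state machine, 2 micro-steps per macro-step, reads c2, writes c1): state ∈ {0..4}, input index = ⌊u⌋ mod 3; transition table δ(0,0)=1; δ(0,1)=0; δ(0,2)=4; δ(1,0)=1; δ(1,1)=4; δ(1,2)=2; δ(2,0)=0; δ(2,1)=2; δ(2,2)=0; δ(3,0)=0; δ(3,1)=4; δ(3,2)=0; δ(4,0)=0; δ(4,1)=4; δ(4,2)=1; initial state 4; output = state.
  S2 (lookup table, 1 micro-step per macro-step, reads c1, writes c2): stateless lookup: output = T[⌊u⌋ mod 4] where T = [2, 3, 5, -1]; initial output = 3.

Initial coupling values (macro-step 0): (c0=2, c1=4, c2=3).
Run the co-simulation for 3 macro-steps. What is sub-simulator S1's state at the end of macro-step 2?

S1 state at macro-step 2 = 1

macro 1: S0 reads c0=2 → after 1×micro: -1; S1 reads c2=3 → after 2×micro: 1; S2 reads c1=1 → after 1×micro: 3 ⇒ (c0=-1, c1=1, c2=3)
macro 2: S0 reads c0=-1 → after 1×micro: 1; S1 reads c2=3 → after 2×micro: 1; S2 reads c1=1 → after 1×micro: 3 ⇒ (c0=1, c1=1, c2=3)
macro 3: S0 reads c0=1 → after 1×micro: 2; S1 reads c2=3 → after 2×micro: 1; S2 reads c1=1 → after 1×micro: 3 ⇒ (c0=2, c1=1, c2=3)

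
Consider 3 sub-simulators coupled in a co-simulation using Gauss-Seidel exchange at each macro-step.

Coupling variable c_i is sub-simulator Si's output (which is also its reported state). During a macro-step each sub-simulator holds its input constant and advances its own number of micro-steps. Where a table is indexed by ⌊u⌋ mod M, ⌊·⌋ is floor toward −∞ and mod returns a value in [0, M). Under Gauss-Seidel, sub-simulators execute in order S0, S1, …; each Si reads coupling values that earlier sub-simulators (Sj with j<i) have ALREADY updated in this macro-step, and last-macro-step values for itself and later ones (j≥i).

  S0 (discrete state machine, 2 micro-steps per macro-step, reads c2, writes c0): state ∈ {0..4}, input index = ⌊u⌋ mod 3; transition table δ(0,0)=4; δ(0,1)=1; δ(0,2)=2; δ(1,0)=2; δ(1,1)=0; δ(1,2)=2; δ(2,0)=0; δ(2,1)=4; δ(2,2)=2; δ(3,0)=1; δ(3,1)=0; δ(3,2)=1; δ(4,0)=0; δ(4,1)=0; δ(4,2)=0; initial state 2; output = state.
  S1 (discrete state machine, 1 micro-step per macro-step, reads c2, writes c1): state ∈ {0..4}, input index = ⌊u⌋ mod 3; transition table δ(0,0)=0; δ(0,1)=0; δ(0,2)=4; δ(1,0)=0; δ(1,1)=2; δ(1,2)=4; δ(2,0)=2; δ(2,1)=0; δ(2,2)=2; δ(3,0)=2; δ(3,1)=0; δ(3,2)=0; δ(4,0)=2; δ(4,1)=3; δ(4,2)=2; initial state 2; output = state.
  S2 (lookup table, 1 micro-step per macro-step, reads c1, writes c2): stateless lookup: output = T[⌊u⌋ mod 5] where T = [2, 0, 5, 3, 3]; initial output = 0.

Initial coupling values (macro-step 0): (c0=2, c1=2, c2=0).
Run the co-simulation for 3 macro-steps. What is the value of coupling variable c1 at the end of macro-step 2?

macro 1: S0 reads c2=0 → after 2×micro: 4; S1 reads c2=0 → after 1×micro: 2; S2 reads c1=2 → after 1×micro: 5 ⇒ (c0=4, c1=2, c2=5)
macro 2: S0 reads c2=5 → after 2×micro: 2; S1 reads c2=5 → after 1×micro: 2; S2 reads c1=2 → after 1×micro: 5 ⇒ (c0=2, c1=2, c2=5)
macro 3: S0 reads c2=5 → after 2×micro: 2; S1 reads c2=5 → after 1×micro: 2; S2 reads c1=2 → after 1×micro: 5 ⇒ (c0=2, c1=2, c2=5)

c1 at macro-step 2 = 2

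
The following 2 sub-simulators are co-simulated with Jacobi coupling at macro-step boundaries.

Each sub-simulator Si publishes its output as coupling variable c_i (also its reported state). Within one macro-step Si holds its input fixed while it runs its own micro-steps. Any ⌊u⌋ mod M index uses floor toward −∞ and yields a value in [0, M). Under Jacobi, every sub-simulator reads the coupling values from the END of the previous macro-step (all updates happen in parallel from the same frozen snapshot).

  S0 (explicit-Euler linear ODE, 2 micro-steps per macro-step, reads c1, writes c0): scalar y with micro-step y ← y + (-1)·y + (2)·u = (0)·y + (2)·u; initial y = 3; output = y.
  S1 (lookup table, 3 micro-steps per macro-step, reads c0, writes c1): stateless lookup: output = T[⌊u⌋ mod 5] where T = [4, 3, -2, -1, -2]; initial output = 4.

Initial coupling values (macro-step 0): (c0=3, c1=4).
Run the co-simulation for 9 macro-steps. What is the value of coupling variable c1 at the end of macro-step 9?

macro 1: S0 reads c1=4 → after 2×micro: 8; S1 reads c0=3 → after 3×micro: -1 ⇒ (c0=8, c1=-1)
macro 2: S0 reads c1=-1 → after 2×micro: -2; S1 reads c0=8 → after 3×micro: -1 ⇒ (c0=-2, c1=-1)
macro 3: S0 reads c1=-1 → after 2×micro: -2; S1 reads c0=-2 → after 3×micro: -1 ⇒ (c0=-2, c1=-1)
macro 4: S0 reads c1=-1 → after 2×micro: -2; S1 reads c0=-2 → after 3×micro: -1 ⇒ (c0=-2, c1=-1)
macro 5: S0 reads c1=-1 → after 2×micro: -2; S1 reads c0=-2 → after 3×micro: -1 ⇒ (c0=-2, c1=-1)
macro 6: S0 reads c1=-1 → after 2×micro: -2; S1 reads c0=-2 → after 3×micro: -1 ⇒ (c0=-2, c1=-1)
macro 7: S0 reads c1=-1 → after 2×micro: -2; S1 reads c0=-2 → after 3×micro: -1 ⇒ (c0=-2, c1=-1)
macro 8: S0 reads c1=-1 → after 2×micro: -2; S1 reads c0=-2 → after 3×micro: -1 ⇒ (c0=-2, c1=-1)
macro 9: S0 reads c1=-1 → after 2×micro: -2; S1 reads c0=-2 → after 3×micro: -1 ⇒ (c0=-2, c1=-1)

c1 at macro-step 9 = -1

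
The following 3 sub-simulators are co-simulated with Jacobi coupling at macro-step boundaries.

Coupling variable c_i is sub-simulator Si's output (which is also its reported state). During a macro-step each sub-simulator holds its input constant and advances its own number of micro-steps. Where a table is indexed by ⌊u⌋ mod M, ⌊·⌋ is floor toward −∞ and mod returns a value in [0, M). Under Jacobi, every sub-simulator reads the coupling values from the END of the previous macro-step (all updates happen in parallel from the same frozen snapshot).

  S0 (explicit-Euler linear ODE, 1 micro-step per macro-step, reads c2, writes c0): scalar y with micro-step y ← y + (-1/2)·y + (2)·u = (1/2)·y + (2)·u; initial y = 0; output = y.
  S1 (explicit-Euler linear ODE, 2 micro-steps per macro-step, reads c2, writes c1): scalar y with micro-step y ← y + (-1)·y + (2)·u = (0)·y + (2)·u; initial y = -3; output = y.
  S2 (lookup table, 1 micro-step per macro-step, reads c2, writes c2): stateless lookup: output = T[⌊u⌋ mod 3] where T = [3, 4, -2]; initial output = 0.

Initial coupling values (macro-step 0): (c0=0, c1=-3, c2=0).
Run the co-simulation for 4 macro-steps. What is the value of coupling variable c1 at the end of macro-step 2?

c1 at macro-step 2 = 6

macro 1: S0 reads c2=0 → after 1×micro: 0; S1 reads c2=0 → after 2×micro: 0; S2 reads c2=0 → after 1×micro: 3 ⇒ (c0=0, c1=0, c2=3)
macro 2: S0 reads c2=3 → after 1×micro: 6; S1 reads c2=3 → after 2×micro: 6; S2 reads c2=3 → after 1×micro: 3 ⇒ (c0=6, c1=6, c2=3)
macro 3: S0 reads c2=3 → after 1×micro: 9; S1 reads c2=3 → after 2×micro: 6; S2 reads c2=3 → after 1×micro: 3 ⇒ (c0=9, c1=6, c2=3)
macro 4: S0 reads c2=3 → after 1×micro: 21/2; S1 reads c2=3 → after 2×micro: 6; S2 reads c2=3 → after 1×micro: 3 ⇒ (c0=21/2, c1=6, c2=3)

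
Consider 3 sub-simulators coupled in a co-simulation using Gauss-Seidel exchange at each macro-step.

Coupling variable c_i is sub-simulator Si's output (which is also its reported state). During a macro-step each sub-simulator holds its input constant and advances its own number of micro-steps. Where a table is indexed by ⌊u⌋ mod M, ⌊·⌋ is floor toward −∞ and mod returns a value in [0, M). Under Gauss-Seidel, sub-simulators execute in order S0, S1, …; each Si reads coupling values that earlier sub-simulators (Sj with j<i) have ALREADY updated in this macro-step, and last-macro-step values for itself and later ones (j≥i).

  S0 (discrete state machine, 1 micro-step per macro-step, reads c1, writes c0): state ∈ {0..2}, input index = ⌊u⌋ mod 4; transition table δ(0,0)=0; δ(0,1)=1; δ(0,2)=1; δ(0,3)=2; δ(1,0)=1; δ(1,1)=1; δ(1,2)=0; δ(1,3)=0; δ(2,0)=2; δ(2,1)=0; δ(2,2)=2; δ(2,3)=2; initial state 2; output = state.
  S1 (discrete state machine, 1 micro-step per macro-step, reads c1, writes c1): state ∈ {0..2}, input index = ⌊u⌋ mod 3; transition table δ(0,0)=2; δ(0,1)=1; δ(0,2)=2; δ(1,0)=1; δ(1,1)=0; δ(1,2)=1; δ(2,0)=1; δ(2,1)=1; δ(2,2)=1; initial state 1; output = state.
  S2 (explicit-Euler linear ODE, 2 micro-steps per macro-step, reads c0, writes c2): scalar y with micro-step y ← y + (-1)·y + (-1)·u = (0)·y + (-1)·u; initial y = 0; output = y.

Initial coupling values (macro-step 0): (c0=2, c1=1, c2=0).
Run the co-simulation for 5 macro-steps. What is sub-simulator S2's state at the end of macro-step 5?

S2 state at macro-step 5 = -1

macro 1: S0 reads c1=1 → after 1×micro: 0; S1 reads c1=1 → after 1×micro: 0; S2 reads c0=0 → after 2×micro: 0 ⇒ (c0=0, c1=0, c2=0)
macro 2: S0 reads c1=0 → after 1×micro: 0; S1 reads c1=0 → after 1×micro: 2; S2 reads c0=0 → after 2×micro: 0 ⇒ (c0=0, c1=2, c2=0)
macro 3: S0 reads c1=2 → after 1×micro: 1; S1 reads c1=2 → after 1×micro: 1; S2 reads c0=1 → after 2×micro: -1 ⇒ (c0=1, c1=1, c2=-1)
macro 4: S0 reads c1=1 → after 1×micro: 1; S1 reads c1=1 → after 1×micro: 0; S2 reads c0=1 → after 2×micro: -1 ⇒ (c0=1, c1=0, c2=-1)
macro 5: S0 reads c1=0 → after 1×micro: 1; S1 reads c1=0 → after 1×micro: 2; S2 reads c0=1 → after 2×micro: -1 ⇒ (c0=1, c1=2, c2=-1)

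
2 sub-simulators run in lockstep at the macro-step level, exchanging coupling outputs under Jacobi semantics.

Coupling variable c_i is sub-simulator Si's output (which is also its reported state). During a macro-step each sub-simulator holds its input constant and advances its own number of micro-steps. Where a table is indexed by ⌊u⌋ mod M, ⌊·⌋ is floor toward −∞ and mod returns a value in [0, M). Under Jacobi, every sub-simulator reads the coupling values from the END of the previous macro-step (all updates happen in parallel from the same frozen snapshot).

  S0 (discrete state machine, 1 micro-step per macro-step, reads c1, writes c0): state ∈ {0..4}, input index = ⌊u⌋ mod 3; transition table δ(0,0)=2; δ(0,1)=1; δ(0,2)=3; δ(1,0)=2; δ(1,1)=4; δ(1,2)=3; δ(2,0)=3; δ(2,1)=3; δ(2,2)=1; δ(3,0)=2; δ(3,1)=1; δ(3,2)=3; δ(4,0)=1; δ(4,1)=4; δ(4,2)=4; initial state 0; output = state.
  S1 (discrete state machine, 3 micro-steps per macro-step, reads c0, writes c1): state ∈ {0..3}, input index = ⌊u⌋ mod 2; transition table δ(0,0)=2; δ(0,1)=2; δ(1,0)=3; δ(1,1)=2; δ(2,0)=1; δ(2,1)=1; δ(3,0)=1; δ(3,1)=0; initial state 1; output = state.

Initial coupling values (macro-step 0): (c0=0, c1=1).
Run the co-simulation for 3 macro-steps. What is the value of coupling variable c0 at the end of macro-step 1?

c0 at macro-step 1 = 1

macro 1: S0 reads c1=1 → after 1×micro: 1; S1 reads c0=0 → after 3×micro: 3 ⇒ (c0=1, c1=3)
macro 2: S0 reads c1=3 → after 1×micro: 2; S1 reads c0=1 → after 3×micro: 1 ⇒ (c0=2, c1=1)
macro 3: S0 reads c1=1 → after 1×micro: 3; S1 reads c0=2 → after 3×micro: 3 ⇒ (c0=3, c1=3)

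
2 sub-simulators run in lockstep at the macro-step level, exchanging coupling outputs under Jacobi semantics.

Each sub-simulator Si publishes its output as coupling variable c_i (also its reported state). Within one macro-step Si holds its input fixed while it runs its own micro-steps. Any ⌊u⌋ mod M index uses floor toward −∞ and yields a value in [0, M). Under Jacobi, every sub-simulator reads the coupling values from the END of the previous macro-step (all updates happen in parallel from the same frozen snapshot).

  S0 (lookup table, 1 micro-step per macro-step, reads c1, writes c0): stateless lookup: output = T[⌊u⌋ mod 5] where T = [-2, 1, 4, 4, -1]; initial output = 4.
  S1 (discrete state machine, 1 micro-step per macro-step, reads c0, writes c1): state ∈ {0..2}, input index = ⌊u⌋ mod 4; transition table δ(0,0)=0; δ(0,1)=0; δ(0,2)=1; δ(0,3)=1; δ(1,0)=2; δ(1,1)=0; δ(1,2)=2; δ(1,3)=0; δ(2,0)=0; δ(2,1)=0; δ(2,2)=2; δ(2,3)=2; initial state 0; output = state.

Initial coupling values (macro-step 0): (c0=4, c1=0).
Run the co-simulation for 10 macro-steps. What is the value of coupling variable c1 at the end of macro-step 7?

c1 at macro-step 7 = 2

macro 1: S0 reads c1=0 → after 1×micro: -2; S1 reads c0=4 → after 1×micro: 0 ⇒ (c0=-2, c1=0)
macro 2: S0 reads c1=0 → after 1×micro: -2; S1 reads c0=-2 → after 1×micro: 1 ⇒ (c0=-2, c1=1)
macro 3: S0 reads c1=1 → after 1×micro: 1; S1 reads c0=-2 → after 1×micro: 2 ⇒ (c0=1, c1=2)
macro 4: S0 reads c1=2 → after 1×micro: 4; S1 reads c0=1 → after 1×micro: 0 ⇒ (c0=4, c1=0)
macro 5: S0 reads c1=0 → after 1×micro: -2; S1 reads c0=4 → after 1×micro: 0 ⇒ (c0=-2, c1=0)
macro 6: S0 reads c1=0 → after 1×micro: -2; S1 reads c0=-2 → after 1×micro: 1 ⇒ (c0=-2, c1=1)
macro 7: S0 reads c1=1 → after 1×micro: 1; S1 reads c0=-2 → after 1×micro: 2 ⇒ (c0=1, c1=2)
macro 8: S0 reads c1=2 → after 1×micro: 4; S1 reads c0=1 → after 1×micro: 0 ⇒ (c0=4, c1=0)
macro 9: S0 reads c1=0 → after 1×micro: -2; S1 reads c0=4 → after 1×micro: 0 ⇒ (c0=-2, c1=0)
macro 10: S0 reads c1=0 → after 1×micro: -2; S1 reads c0=-2 → after 1×micro: 1 ⇒ (c0=-2, c1=1)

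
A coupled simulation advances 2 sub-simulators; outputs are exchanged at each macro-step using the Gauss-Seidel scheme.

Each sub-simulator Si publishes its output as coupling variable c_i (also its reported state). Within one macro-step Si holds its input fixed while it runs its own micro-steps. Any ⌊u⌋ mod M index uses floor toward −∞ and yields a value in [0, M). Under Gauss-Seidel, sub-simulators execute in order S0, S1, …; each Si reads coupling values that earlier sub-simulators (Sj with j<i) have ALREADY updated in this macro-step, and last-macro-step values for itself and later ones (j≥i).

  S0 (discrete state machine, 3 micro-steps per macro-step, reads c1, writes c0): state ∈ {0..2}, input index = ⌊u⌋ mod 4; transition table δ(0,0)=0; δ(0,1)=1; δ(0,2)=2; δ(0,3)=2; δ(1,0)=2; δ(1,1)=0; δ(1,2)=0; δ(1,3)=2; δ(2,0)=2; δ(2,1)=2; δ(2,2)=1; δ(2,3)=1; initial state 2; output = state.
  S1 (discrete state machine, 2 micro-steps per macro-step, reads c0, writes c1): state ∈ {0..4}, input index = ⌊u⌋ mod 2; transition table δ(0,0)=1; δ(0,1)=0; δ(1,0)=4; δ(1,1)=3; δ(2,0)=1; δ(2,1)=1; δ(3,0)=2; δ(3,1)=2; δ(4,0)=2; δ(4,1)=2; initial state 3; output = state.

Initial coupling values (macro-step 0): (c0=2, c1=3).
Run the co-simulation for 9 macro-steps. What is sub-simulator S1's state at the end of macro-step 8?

macro 1: S0 reads c1=3 → after 3×micro: 1; S1 reads c0=1 → after 2×micro: 1 ⇒ (c0=1, c1=1)
macro 2: S0 reads c1=1 → after 3×micro: 0; S1 reads c0=0 → after 2×micro: 2 ⇒ (c0=0, c1=2)
macro 3: S0 reads c1=2 → after 3×micro: 0; S1 reads c0=0 → after 2×micro: 4 ⇒ (c0=0, c1=4)
macro 4: S0 reads c1=4 → after 3×micro: 0; S1 reads c0=0 → after 2×micro: 1 ⇒ (c0=0, c1=1)
macro 5: S0 reads c1=1 → after 3×micro: 1; S1 reads c0=1 → after 2×micro: 2 ⇒ (c0=1, c1=2)
macro 6: S0 reads c1=2 → after 3×micro: 1; S1 reads c0=1 → after 2×micro: 3 ⇒ (c0=1, c1=3)
macro 7: S0 reads c1=3 → after 3×micro: 2; S1 reads c0=2 → after 2×micro: 1 ⇒ (c0=2, c1=1)
macro 8: S0 reads c1=1 → after 3×micro: 2; S1 reads c0=2 → after 2×micro: 2 ⇒ (c0=2, c1=2)
macro 9: S0 reads c1=2 → after 3×micro: 2; S1 reads c0=2 → after 2×micro: 4 ⇒ (c0=2, c1=4)

S1 state at macro-step 8 = 2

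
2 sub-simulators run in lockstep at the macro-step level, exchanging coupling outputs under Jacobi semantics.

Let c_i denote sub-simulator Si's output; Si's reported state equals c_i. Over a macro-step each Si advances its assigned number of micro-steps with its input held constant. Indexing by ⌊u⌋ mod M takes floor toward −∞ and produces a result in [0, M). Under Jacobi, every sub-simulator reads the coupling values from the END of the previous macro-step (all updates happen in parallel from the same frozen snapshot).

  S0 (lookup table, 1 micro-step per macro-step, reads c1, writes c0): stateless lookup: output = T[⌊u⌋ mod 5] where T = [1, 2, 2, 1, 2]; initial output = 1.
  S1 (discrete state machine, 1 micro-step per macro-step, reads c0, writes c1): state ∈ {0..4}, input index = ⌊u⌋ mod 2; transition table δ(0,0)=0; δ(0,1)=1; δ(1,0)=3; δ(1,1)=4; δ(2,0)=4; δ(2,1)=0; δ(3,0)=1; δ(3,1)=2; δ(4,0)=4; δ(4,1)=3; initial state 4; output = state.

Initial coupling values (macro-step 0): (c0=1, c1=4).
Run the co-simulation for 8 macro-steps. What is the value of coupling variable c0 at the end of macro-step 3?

macro 1: S0 reads c1=4 → after 1×micro: 2; S1 reads c0=1 → after 1×micro: 3 ⇒ (c0=2, c1=3)
macro 2: S0 reads c1=3 → after 1×micro: 1; S1 reads c0=2 → after 1×micro: 1 ⇒ (c0=1, c1=1)
macro 3: S0 reads c1=1 → after 1×micro: 2; S1 reads c0=1 → after 1×micro: 4 ⇒ (c0=2, c1=4)
macro 4: S0 reads c1=4 → after 1×micro: 2; S1 reads c0=2 → after 1×micro: 4 ⇒ (c0=2, c1=4)
macro 5: S0 reads c1=4 → after 1×micro: 2; S1 reads c0=2 → after 1×micro: 4 ⇒ (c0=2, c1=4)
macro 6: S0 reads c1=4 → after 1×micro: 2; S1 reads c0=2 → after 1×micro: 4 ⇒ (c0=2, c1=4)
macro 7: S0 reads c1=4 → after 1×micro: 2; S1 reads c0=2 → after 1×micro: 4 ⇒ (c0=2, c1=4)
macro 8: S0 reads c1=4 → after 1×micro: 2; S1 reads c0=2 → after 1×micro: 4 ⇒ (c0=2, c1=4)

c0 at macro-step 3 = 2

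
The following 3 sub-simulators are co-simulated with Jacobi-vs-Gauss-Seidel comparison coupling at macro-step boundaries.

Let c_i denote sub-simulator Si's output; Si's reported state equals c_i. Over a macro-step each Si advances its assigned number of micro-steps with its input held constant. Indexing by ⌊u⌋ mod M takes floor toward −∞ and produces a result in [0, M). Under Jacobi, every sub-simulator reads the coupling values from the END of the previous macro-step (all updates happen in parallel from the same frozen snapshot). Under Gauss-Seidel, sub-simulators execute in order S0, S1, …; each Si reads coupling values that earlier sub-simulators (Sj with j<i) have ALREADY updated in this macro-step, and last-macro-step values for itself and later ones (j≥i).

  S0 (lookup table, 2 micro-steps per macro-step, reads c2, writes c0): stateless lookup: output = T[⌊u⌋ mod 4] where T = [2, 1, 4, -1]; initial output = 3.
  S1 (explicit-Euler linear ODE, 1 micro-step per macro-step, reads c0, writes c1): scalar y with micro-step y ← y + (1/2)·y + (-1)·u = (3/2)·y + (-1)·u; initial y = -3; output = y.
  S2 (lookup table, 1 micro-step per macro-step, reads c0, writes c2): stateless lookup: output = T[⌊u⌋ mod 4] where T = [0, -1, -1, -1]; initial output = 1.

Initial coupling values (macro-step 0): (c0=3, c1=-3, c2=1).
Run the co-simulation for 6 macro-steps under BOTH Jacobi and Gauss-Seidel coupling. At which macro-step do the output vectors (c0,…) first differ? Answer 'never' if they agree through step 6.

[Jacobi] macro 1: S0 reads c2=1 → after 2×micro: 1; S1 reads c0=3 → after 1×micro: -15/2; S2 reads c0=3 → after 1×micro: -1 ⇒ (c0=1, c1=-15/2, c2=-1)
[Jacobi] macro 2: S0 reads c2=-1 → after 2×micro: -1; S1 reads c0=1 → after 1×micro: -49/4; S2 reads c0=1 → after 1×micro: -1 ⇒ (c0=-1, c1=-49/4, c2=-1)
[Jacobi] macro 3: S0 reads c2=-1 → after 2×micro: -1; S1 reads c0=-1 → after 1×micro: -139/8; S2 reads c0=-1 → after 1×micro: -1 ⇒ (c0=-1, c1=-139/8, c2=-1)
[Jacobi] macro 4: S0 reads c2=-1 → after 2×micro: -1; S1 reads c0=-1 → after 1×micro: -401/16; S2 reads c0=-1 → after 1×micro: -1 ⇒ (c0=-1, c1=-401/16, c2=-1)
[Jacobi] macro 5: S0 reads c2=-1 → after 2×micro: -1; S1 reads c0=-1 → after 1×micro: -1171/32; S2 reads c0=-1 → after 1×micro: -1 ⇒ (c0=-1, c1=-1171/32, c2=-1)
[Jacobi] macro 6: S0 reads c2=-1 → after 2×micro: -1; S1 reads c0=-1 → after 1×micro: -3449/64; S2 reads c0=-1 → after 1×micro: -1 ⇒ (c0=-1, c1=-3449/64, c2=-1)
[Gauss-Seidel] macro 1: S0 reads c2=1 → after 2×micro: 1; S1 reads c0=1 → after 1×micro: -11/2; S2 reads c0=1 → after 1×micro: -1 ⇒ (c0=1, c1=-11/2, c2=-1)
[Gauss-Seidel] macro 2: S0 reads c2=-1 → after 2×micro: -1; S1 reads c0=-1 → after 1×micro: -29/4; S2 reads c0=-1 → after 1×micro: -1 ⇒ (c0=-1, c1=-29/4, c2=-1)
[Gauss-Seidel] macro 3: S0 reads c2=-1 → after 2×micro: -1; S1 reads c0=-1 → after 1×micro: -79/8; S2 reads c0=-1 → after 1×micro: -1 ⇒ (c0=-1, c1=-79/8, c2=-1)
[Gauss-Seidel] macro 4: S0 reads c2=-1 → after 2×micro: -1; S1 reads c0=-1 → after 1×micro: -221/16; S2 reads c0=-1 → after 1×micro: -1 ⇒ (c0=-1, c1=-221/16, c2=-1)
[Gauss-Seidel] macro 5: S0 reads c2=-1 → after 2×micro: -1; S1 reads c0=-1 → after 1×micro: -631/32; S2 reads c0=-1 → after 1×micro: -1 ⇒ (c0=-1, c1=-631/32, c2=-1)
[Gauss-Seidel] macro 6: S0 reads c2=-1 → after 2×micro: -1; S1 reads c0=-1 → after 1×micro: -1829/64; S2 reads c0=-1 → after 1×micro: -1 ⇒ (c0=-1, c1=-1829/64, c2=-1)

first divergence at macro-step: 1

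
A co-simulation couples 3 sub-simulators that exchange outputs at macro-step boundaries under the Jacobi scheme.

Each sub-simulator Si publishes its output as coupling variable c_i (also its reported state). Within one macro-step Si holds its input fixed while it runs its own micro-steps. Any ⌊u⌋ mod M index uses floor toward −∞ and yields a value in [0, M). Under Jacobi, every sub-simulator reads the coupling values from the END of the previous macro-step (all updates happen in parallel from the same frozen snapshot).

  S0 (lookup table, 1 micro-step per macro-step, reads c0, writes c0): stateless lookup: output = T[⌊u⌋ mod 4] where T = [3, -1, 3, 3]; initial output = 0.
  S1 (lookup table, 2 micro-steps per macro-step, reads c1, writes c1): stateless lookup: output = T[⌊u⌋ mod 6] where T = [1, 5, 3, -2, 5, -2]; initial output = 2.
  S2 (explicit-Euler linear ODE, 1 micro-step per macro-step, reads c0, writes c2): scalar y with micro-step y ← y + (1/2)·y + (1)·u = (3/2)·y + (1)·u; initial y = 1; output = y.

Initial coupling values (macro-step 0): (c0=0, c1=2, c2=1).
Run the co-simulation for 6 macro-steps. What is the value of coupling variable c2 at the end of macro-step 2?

macro 1: S0 reads c0=0 → after 1×micro: 3; S1 reads c1=2 → after 2×micro: 3; S2 reads c0=0 → after 1×micro: 3/2 ⇒ (c0=3, c1=3, c2=3/2)
macro 2: S0 reads c0=3 → after 1×micro: 3; S1 reads c1=3 → after 2×micro: -2; S2 reads c0=3 → after 1×micro: 21/4 ⇒ (c0=3, c1=-2, c2=21/4)
macro 3: S0 reads c0=3 → after 1×micro: 3; S1 reads c1=-2 → after 2×micro: 5; S2 reads c0=3 → after 1×micro: 87/8 ⇒ (c0=3, c1=5, c2=87/8)
macro 4: S0 reads c0=3 → after 1×micro: 3; S1 reads c1=5 → after 2×micro: -2; S2 reads c0=3 → after 1×micro: 309/16 ⇒ (c0=3, c1=-2, c2=309/16)
macro 5: S0 reads c0=3 → after 1×micro: 3; S1 reads c1=-2 → after 2×micro: 5; S2 reads c0=3 → after 1×micro: 1023/32 ⇒ (c0=3, c1=5, c2=1023/32)
macro 6: S0 reads c0=3 → after 1×micro: 3; S1 reads c1=5 → after 2×micro: -2; S2 reads c0=3 → after 1×micro: 3261/64 ⇒ (c0=3, c1=-2, c2=3261/64)

c2 at macro-step 2 = 21/4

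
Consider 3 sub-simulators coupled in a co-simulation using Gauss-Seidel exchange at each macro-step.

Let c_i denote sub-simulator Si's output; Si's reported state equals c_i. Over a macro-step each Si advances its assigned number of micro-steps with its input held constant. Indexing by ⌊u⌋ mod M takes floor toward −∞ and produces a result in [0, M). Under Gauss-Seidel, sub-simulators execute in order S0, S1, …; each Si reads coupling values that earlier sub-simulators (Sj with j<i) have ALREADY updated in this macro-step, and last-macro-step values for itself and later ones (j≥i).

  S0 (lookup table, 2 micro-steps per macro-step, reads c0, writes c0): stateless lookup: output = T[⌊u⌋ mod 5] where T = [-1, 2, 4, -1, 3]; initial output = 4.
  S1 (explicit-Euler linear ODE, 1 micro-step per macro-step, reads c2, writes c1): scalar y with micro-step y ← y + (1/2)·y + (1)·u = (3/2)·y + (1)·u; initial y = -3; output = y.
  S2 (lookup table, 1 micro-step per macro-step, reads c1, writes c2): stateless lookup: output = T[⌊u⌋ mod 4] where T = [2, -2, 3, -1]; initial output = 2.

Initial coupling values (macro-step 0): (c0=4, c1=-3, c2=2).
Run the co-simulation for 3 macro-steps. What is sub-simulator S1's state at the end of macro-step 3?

macro 1: S0 reads c0=4 → after 2×micro: 3; S1 reads c2=2 → after 1×micro: -5/2; S2 reads c1=-5/2 → after 1×micro: -2 ⇒ (c0=3, c1=-5/2, c2=-2)
macro 2: S0 reads c0=3 → after 2×micro: -1; S1 reads c2=-2 → after 1×micro: -23/4; S2 reads c1=-23/4 → after 1×micro: 3 ⇒ (c0=-1, c1=-23/4, c2=3)
macro 3: S0 reads c0=-1 → after 2×micro: 3; S1 reads c2=3 → after 1×micro: -45/8; S2 reads c1=-45/8 → after 1×micro: 3 ⇒ (c0=3, c1=-45/8, c2=3)

S1 state at macro-step 3 = -45/8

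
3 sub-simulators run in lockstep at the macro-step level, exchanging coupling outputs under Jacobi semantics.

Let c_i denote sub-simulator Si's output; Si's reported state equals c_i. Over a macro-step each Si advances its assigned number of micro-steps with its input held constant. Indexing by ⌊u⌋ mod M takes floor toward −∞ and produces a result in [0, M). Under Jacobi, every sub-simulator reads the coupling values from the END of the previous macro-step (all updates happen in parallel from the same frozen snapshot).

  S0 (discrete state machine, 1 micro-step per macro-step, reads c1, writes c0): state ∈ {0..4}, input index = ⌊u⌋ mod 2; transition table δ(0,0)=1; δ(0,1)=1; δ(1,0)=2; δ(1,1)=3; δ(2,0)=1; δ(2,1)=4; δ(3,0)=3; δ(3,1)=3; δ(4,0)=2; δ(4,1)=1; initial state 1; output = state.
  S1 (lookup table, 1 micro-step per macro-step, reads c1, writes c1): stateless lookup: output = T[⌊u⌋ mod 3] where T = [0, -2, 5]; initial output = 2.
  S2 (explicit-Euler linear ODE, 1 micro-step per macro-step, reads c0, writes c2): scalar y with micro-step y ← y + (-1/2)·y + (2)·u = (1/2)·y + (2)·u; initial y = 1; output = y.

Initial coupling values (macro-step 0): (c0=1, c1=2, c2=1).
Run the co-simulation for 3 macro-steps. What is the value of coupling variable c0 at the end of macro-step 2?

macro 1: S0 reads c1=2 → after 1×micro: 2; S1 reads c1=2 → after 1×micro: 5; S2 reads c0=1 → after 1×micro: 5/2 ⇒ (c0=2, c1=5, c2=5/2)
macro 2: S0 reads c1=5 → after 1×micro: 4; S1 reads c1=5 → after 1×micro: 5; S2 reads c0=2 → after 1×micro: 21/4 ⇒ (c0=4, c1=5, c2=21/4)
macro 3: S0 reads c1=5 → after 1×micro: 1; S1 reads c1=5 → after 1×micro: 5; S2 reads c0=4 → after 1×micro: 85/8 ⇒ (c0=1, c1=5, c2=85/8)

c0 at macro-step 2 = 4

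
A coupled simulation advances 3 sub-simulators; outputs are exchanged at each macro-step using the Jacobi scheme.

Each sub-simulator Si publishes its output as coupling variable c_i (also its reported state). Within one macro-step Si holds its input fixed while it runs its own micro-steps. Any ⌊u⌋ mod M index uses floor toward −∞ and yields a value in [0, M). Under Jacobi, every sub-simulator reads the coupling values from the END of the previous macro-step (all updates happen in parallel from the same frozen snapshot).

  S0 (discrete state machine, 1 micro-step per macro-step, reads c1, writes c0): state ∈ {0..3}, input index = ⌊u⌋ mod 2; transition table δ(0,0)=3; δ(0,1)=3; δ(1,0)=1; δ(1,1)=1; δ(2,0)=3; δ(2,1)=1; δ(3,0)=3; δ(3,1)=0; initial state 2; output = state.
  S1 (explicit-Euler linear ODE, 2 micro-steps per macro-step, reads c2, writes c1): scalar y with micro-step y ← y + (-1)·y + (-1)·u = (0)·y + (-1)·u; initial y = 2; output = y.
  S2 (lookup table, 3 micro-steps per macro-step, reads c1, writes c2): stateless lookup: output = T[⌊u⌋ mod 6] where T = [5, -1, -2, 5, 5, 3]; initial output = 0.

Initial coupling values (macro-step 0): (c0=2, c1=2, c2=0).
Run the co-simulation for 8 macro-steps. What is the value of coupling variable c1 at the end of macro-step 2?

c1 at macro-step 2 = 2

macro 1: S0 reads c1=2 → after 1×micro: 3; S1 reads c2=0 → after 2×micro: 0; S2 reads c1=2 → after 3×micro: -2 ⇒ (c0=3, c1=0, c2=-2)
macro 2: S0 reads c1=0 → after 1×micro: 3; S1 reads c2=-2 → after 2×micro: 2; S2 reads c1=0 → after 3×micro: 5 ⇒ (c0=3, c1=2, c2=5)
macro 3: S0 reads c1=2 → after 1×micro: 3; S1 reads c2=5 → after 2×micro: -5; S2 reads c1=2 → after 3×micro: -2 ⇒ (c0=3, c1=-5, c2=-2)
macro 4: S0 reads c1=-5 → after 1×micro: 0; S1 reads c2=-2 → after 2×micro: 2; S2 reads c1=-5 → after 3×micro: -1 ⇒ (c0=0, c1=2, c2=-1)
macro 5: S0 reads c1=2 → after 1×micro: 3; S1 reads c2=-1 → after 2×micro: 1; S2 reads c1=2 → after 3×micro: -2 ⇒ (c0=3, c1=1, c2=-2)
macro 6: S0 reads c1=1 → after 1×micro: 0; S1 reads c2=-2 → after 2×micro: 2; S2 reads c1=1 → after 3×micro: -1 ⇒ (c0=0, c1=2, c2=-1)
macro 7: S0 reads c1=2 → after 1×micro: 3; S1 reads c2=-1 → after 2×micro: 1; S2 reads c1=2 → after 3×micro: -2 ⇒ (c0=3, c1=1, c2=-2)
macro 8: S0 reads c1=1 → after 1×micro: 0; S1 reads c2=-2 → after 2×micro: 2; S2 reads c1=1 → after 3×micro: -1 ⇒ (c0=0, c1=2, c2=-1)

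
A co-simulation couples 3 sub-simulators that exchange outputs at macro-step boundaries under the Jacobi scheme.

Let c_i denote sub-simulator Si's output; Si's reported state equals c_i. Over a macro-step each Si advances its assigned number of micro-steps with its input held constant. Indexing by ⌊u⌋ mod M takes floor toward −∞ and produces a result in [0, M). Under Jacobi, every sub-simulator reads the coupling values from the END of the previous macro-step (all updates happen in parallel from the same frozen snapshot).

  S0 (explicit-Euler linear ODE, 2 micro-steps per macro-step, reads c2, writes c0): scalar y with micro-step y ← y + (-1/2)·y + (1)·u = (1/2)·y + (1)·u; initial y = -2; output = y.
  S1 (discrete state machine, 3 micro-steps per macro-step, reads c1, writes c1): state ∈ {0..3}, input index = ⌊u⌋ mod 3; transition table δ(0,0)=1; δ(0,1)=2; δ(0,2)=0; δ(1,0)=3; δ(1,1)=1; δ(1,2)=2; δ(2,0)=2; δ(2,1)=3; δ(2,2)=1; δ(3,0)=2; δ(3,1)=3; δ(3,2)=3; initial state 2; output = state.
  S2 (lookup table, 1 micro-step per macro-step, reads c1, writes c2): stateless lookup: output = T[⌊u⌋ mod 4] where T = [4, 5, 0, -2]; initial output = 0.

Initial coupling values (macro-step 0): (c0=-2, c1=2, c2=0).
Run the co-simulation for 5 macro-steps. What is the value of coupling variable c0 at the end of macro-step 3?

macro 1: S0 reads c2=0 → after 2×micro: -1/2; S1 reads c1=2 → after 3×micro: 1; S2 reads c1=2 → after 1×micro: 0 ⇒ (c0=-1/2, c1=1, c2=0)
macro 2: S0 reads c2=0 → after 2×micro: -1/8; S1 reads c1=1 → after 3×micro: 1; S2 reads c1=1 → after 1×micro: 5 ⇒ (c0=-1/8, c1=1, c2=5)
macro 3: S0 reads c2=5 → after 2×micro: 239/32; S1 reads c1=1 → after 3×micro: 1; S2 reads c1=1 → after 1×micro: 5 ⇒ (c0=239/32, c1=1, c2=5)
macro 4: S0 reads c2=5 → after 2×micro: 1199/128; S1 reads c1=1 → after 3×micro: 1; S2 reads c1=1 → after 1×micro: 5 ⇒ (c0=1199/128, c1=1, c2=5)
macro 5: S0 reads c2=5 → after 2×micro: 5039/512; S1 reads c1=1 → after 3×micro: 1; S2 reads c1=1 → after 1×micro: 5 ⇒ (c0=5039/512, c1=1, c2=5)

c0 at macro-step 3 = 239/32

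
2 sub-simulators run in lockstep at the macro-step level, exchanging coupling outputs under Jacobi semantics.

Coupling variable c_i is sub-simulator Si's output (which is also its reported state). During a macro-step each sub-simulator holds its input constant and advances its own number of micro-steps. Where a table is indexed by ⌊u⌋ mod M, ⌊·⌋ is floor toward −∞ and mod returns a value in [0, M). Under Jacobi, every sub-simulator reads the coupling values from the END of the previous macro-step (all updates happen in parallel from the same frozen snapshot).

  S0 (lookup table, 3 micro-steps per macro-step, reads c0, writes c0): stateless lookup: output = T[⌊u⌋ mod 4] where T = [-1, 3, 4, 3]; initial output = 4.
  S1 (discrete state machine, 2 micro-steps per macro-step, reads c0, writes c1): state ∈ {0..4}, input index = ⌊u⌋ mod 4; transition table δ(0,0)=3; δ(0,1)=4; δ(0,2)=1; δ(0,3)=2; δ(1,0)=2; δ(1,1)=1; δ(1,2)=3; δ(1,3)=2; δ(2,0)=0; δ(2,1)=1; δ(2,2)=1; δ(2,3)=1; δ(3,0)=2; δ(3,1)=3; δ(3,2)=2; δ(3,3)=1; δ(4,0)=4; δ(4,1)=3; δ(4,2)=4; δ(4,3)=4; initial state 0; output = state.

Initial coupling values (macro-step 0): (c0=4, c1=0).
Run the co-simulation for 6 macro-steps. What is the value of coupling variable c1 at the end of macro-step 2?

c1 at macro-step 2 = 2

macro 1: S0 reads c0=4 → after 3×micro: -1; S1 reads c0=4 → after 2×micro: 2 ⇒ (c0=-1, c1=2)
macro 2: S0 reads c0=-1 → after 3×micro: 3; S1 reads c0=-1 → after 2×micro: 2 ⇒ (c0=3, c1=2)
macro 3: S0 reads c0=3 → after 3×micro: 3; S1 reads c0=3 → after 2×micro: 2 ⇒ (c0=3, c1=2)
macro 4: S0 reads c0=3 → after 3×micro: 3; S1 reads c0=3 → after 2×micro: 2 ⇒ (c0=3, c1=2)
macro 5: S0 reads c0=3 → after 3×micro: 3; S1 reads c0=3 → after 2×micro: 2 ⇒ (c0=3, c1=2)
macro 6: S0 reads c0=3 → after 3×micro: 3; S1 reads c0=3 → after 2×micro: 2 ⇒ (c0=3, c1=2)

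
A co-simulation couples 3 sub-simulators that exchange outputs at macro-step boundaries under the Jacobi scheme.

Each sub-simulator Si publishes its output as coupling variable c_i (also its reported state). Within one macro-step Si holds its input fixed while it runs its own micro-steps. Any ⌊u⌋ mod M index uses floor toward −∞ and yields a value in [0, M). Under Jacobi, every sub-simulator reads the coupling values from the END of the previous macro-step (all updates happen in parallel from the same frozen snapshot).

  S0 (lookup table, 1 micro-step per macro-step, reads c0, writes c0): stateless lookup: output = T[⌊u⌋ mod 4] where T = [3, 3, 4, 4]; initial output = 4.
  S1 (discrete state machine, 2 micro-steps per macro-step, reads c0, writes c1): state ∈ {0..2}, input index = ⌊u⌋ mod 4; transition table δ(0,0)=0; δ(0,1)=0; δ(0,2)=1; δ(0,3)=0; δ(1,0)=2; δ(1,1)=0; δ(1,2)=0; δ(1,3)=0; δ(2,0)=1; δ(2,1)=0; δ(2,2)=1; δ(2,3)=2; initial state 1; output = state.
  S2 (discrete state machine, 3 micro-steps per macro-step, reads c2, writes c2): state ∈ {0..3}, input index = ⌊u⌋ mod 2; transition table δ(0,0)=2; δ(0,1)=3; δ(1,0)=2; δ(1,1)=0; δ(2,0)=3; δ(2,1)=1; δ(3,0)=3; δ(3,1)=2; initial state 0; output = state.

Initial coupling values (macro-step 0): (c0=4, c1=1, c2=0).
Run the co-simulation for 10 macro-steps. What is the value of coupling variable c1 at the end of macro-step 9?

macro 1: S0 reads c0=4 → after 1×micro: 3; S1 reads c0=4 → after 2×micro: 1; S2 reads c2=0 → after 3×micro: 3 ⇒ (c0=3, c1=1, c2=3)
macro 2: S0 reads c0=3 → after 1×micro: 4; S1 reads c0=3 → after 2×micro: 0; S2 reads c2=3 → after 3×micro: 0 ⇒ (c0=4, c1=0, c2=0)
macro 3: S0 reads c0=4 → after 1×micro: 3; S1 reads c0=4 → after 2×micro: 0; S2 reads c2=0 → after 3×micro: 3 ⇒ (c0=3, c1=0, c2=3)
macro 4: S0 reads c0=3 → after 1×micro: 4; S1 reads c0=3 → after 2×micro: 0; S2 reads c2=3 → after 3×micro: 0 ⇒ (c0=4, c1=0, c2=0)
macro 5: S0 reads c0=4 → after 1×micro: 3; S1 reads c0=4 → after 2×micro: 0; S2 reads c2=0 → after 3×micro: 3 ⇒ (c0=3, c1=0, c2=3)
macro 6: S0 reads c0=3 → after 1×micro: 4; S1 reads c0=3 → after 2×micro: 0; S2 reads c2=3 → after 3×micro: 0 ⇒ (c0=4, c1=0, c2=0)
macro 7: S0 reads c0=4 → after 1×micro: 3; S1 reads c0=4 → after 2×micro: 0; S2 reads c2=0 → after 3×micro: 3 ⇒ (c0=3, c1=0, c2=3)
macro 8: S0 reads c0=3 → after 1×micro: 4; S1 reads c0=3 → after 2×micro: 0; S2 reads c2=3 → after 3×micro: 0 ⇒ (c0=4, c1=0, c2=0)
macro 9: S0 reads c0=4 → after 1×micro: 3; S1 reads c0=4 → after 2×micro: 0; S2 reads c2=0 → after 3×micro: 3 ⇒ (c0=3, c1=0, c2=3)
macro 10: S0 reads c0=3 → after 1×micro: 4; S1 reads c0=3 → after 2×micro: 0; S2 reads c2=3 → after 3×micro: 0 ⇒ (c0=4, c1=0, c2=0)

c1 at macro-step 9 = 0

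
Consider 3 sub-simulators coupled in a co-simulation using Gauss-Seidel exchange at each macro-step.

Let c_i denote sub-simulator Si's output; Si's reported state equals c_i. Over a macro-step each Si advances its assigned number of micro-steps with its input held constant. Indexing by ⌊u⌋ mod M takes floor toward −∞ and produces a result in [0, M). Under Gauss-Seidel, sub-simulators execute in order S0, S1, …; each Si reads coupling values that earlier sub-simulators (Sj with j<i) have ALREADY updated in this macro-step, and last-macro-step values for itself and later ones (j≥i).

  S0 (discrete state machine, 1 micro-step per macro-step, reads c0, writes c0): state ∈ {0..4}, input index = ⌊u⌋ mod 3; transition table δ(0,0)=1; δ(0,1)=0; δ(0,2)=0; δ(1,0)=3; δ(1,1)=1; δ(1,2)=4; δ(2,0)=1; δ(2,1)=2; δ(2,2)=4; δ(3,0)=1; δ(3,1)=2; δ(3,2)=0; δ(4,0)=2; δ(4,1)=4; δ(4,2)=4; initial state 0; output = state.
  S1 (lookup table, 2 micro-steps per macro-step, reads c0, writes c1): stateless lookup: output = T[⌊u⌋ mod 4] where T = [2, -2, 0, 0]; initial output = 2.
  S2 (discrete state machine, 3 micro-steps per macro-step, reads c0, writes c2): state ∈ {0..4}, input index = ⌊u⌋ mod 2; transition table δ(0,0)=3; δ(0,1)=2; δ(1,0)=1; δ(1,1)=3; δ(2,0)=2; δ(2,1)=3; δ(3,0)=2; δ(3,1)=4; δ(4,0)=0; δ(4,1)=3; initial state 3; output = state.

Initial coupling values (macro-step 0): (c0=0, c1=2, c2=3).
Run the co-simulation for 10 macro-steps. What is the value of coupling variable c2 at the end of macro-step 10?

c2 at macro-step 10 = 3

macro 1: S0 reads c0=0 → after 1×micro: 1; S1 reads c0=1 → after 2×micro: -2; S2 reads c0=1 → after 3×micro: 4 ⇒ (c0=1, c1=-2, c2=4)
macro 2: S0 reads c0=1 → after 1×micro: 1; S1 reads c0=1 → after 2×micro: -2; S2 reads c0=1 → after 3×micro: 3 ⇒ (c0=1, c1=-2, c2=3)
macro 3: S0 reads c0=1 → after 1×micro: 1; S1 reads c0=1 → after 2×micro: -2; S2 reads c0=1 → after 3×micro: 4 ⇒ (c0=1, c1=-2, c2=4)
macro 4: S0 reads c0=1 → after 1×micro: 1; S1 reads c0=1 → after 2×micro: -2; S2 reads c0=1 → after 3×micro: 3 ⇒ (c0=1, c1=-2, c2=3)
macro 5: S0 reads c0=1 → after 1×micro: 1; S1 reads c0=1 → after 2×micro: -2; S2 reads c0=1 → after 3×micro: 4 ⇒ (c0=1, c1=-2, c2=4)
macro 6: S0 reads c0=1 → after 1×micro: 1; S1 reads c0=1 → after 2×micro: -2; S2 reads c0=1 → after 3×micro: 3 ⇒ (c0=1, c1=-2, c2=3)
macro 7: S0 reads c0=1 → after 1×micro: 1; S1 reads c0=1 → after 2×micro: -2; S2 reads c0=1 → after 3×micro: 4 ⇒ (c0=1, c1=-2, c2=4)
macro 8: S0 reads c0=1 → after 1×micro: 1; S1 reads c0=1 → after 2×micro: -2; S2 reads c0=1 → after 3×micro: 3 ⇒ (c0=1, c1=-2, c2=3)
macro 9: S0 reads c0=1 → after 1×micro: 1; S1 reads c0=1 → after 2×micro: -2; S2 reads c0=1 → after 3×micro: 4 ⇒ (c0=1, c1=-2, c2=4)
macro 10: S0 reads c0=1 → after 1×micro: 1; S1 reads c0=1 → after 2×micro: -2; S2 reads c0=1 → after 3×micro: 3 ⇒ (c0=1, c1=-2, c2=3)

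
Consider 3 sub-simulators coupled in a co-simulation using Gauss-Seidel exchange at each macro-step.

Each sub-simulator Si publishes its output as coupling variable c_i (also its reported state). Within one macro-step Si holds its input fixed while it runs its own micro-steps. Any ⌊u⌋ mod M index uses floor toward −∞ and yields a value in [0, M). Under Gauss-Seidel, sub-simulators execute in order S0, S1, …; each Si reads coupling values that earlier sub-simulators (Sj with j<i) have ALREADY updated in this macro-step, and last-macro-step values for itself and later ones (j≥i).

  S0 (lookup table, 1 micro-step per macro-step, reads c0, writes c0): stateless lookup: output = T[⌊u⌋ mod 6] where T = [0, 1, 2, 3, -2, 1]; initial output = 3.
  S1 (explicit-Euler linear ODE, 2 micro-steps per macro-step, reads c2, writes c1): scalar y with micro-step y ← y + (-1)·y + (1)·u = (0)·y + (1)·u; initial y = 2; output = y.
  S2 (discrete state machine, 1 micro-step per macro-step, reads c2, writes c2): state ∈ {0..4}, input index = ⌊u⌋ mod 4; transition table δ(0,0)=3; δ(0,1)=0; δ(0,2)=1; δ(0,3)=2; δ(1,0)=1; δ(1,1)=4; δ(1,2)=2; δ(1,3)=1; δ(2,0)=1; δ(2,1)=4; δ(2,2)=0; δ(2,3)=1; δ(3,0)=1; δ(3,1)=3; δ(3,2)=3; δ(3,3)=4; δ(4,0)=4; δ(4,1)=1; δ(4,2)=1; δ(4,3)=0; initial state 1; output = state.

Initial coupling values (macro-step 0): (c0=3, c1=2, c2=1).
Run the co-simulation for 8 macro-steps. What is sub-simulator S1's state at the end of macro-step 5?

S1 state at macro-step 5 = 4

macro 1: S0 reads c0=3 → after 1×micro: 3; S1 reads c2=1 → after 2×micro: 1; S2 reads c2=1 → after 1×micro: 4 ⇒ (c0=3, c1=1, c2=4)
macro 2: S0 reads c0=3 → after 1×micro: 3; S1 reads c2=4 → after 2×micro: 4; S2 reads c2=4 → after 1×micro: 4 ⇒ (c0=3, c1=4, c2=4)
macro 3: S0 reads c0=3 → after 1×micro: 3; S1 reads c2=4 → after 2×micro: 4; S2 reads c2=4 → after 1×micro: 4 ⇒ (c0=3, c1=4, c2=4)
macro 4: S0 reads c0=3 → after 1×micro: 3; S1 reads c2=4 → after 2×micro: 4; S2 reads c2=4 → after 1×micro: 4 ⇒ (c0=3, c1=4, c2=4)
macro 5: S0 reads c0=3 → after 1×micro: 3; S1 reads c2=4 → after 2×micro: 4; S2 reads c2=4 → after 1×micro: 4 ⇒ (c0=3, c1=4, c2=4)
macro 6: S0 reads c0=3 → after 1×micro: 3; S1 reads c2=4 → after 2×micro: 4; S2 reads c2=4 → after 1×micro: 4 ⇒ (c0=3, c1=4, c2=4)
macro 7: S0 reads c0=3 → after 1×micro: 3; S1 reads c2=4 → after 2×micro: 4; S2 reads c2=4 → after 1×micro: 4 ⇒ (c0=3, c1=4, c2=4)
macro 8: S0 reads c0=3 → after 1×micro: 3; S1 reads c2=4 → after 2×micro: 4; S2 reads c2=4 → after 1×micro: 4 ⇒ (c0=3, c1=4, c2=4)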